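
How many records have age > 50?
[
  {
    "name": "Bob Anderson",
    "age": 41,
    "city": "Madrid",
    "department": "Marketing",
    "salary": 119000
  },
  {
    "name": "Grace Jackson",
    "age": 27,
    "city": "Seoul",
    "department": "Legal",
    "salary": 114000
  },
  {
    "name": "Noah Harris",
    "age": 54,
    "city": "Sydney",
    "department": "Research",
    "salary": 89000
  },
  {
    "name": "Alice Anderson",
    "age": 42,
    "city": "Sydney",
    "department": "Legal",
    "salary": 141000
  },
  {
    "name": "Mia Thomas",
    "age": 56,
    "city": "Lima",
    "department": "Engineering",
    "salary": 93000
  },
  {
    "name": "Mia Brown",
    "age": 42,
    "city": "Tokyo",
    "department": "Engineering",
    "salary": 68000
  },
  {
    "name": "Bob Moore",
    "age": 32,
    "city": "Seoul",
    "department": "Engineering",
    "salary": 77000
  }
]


Data: 7 records
Condition: age > 50

Checking each record:
  Bob Anderson: 41
  Grace Jackson: 27
  Noah Harris: 54 MATCH
  Alice Anderson: 42
  Mia Thomas: 56 MATCH
  Mia Brown: 42
  Bob Moore: 32

Count: 2

2


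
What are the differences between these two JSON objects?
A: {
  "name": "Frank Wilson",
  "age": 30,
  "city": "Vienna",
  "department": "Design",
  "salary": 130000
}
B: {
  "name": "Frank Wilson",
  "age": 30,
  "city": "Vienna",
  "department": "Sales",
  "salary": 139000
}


Comparing each field (in key order):
  name: same
  age: same
  city: same
  department: DIFFERENT
  salary: DIFFERENT
Differences:
  department: Design -> Sales
  salary: 130000 -> 139000

2 field(s) changed

2 changes: department, salary


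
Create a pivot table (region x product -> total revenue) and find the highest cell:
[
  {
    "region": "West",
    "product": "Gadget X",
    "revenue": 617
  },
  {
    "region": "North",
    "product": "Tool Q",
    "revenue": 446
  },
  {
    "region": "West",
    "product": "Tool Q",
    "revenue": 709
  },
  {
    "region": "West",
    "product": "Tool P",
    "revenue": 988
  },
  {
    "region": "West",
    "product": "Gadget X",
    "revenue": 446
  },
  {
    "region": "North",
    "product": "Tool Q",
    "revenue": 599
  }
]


Pivot: region (rows) x product (columns) -> total revenue

     Gadget X      Tool P        Tool Q      
North            0             0          1045  
West          1063           988           709  

Highest: West / Gadget X = $1063

West / Gadget X = $1063


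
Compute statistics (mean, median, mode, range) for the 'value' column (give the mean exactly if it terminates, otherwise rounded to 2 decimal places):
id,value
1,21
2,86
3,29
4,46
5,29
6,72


Data: [21, 86, 29, 46, 29, 72]
Count: 6
Sum: 283
Mean: 283/6 ≈ 47.17 (rounded to 2 decimal places)
Sorted: [21, 29, 29, 46, 72, 86]
Median: 37.5
Mode: 29 (2 times)
Range: 86 - 21 = 65
Min: 21, Max: 86

mean≈47.17, median=37.5, mode=29, range=65


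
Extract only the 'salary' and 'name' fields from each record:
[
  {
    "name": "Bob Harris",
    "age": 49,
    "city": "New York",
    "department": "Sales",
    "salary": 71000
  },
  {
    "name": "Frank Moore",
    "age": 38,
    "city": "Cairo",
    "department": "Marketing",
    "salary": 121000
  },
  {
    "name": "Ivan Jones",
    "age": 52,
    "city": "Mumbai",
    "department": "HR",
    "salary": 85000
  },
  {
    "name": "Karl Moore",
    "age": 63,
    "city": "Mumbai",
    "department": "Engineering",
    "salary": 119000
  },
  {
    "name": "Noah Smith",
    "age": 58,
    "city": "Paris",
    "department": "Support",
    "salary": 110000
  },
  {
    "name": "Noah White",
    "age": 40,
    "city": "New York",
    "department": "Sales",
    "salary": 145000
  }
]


Original: 6 records with fields: name, age, city, department, salary
Keep: ['salary', 'name']
Drop: ['age', 'city', 'department']
Result: 6 records, 2 fields each

[
  {
    "salary": 71000,
    "name": "Bob Harris"
  },
  {
    "salary": 121000,
    "name": "Frank Moore"
  },
  {
    "salary": 85000,
    "name": "Ivan Jones"
  },
  {
    "salary": 119000,
    "name": "Karl Moore"
  },
  {
    "salary": 110000,
    "name": "Noah Smith"
  },
  {
    "salary": 145000,
    "name": "Noah White"
  }
]


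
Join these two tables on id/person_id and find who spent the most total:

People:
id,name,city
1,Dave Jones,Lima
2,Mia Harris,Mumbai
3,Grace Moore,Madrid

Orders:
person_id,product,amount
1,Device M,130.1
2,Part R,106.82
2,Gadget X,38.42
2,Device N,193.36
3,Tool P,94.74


Join on: people.id = orders.person_id

Joined rows:
  Dave Jones (Lima) bought Device M for $130.1
  Mia Harris (Mumbai) bought Part R for $106.82
  Mia Harris (Mumbai) bought Gadget X for $38.42
  Mia Harris (Mumbai) bought Device N for $193.36
  Grace Moore (Madrid) bought Tool P for $94.74

Total per person:
  Mia Harris: $338.60
  Dave Jones: $130.10
  Grace Moore: $94.74

Top spender: Mia Harris ($338.60)

Mia Harris ($338.60)


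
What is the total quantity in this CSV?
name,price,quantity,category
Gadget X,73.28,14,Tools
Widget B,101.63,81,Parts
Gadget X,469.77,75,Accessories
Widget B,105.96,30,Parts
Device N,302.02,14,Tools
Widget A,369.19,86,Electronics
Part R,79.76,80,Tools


Computing total quantity:
Values: [14, 81, 75, 30, 14, 86, 80]
Sum = 380

380


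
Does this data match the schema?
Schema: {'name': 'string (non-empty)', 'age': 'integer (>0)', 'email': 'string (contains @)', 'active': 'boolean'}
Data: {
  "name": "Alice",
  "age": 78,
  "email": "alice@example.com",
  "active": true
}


Validating each field against schema:
  name: OK (non-empty string)
  age: OK (positive integer)
  email: OK (string with @)
  active: OK (boolean)

Result: VALID

VALID


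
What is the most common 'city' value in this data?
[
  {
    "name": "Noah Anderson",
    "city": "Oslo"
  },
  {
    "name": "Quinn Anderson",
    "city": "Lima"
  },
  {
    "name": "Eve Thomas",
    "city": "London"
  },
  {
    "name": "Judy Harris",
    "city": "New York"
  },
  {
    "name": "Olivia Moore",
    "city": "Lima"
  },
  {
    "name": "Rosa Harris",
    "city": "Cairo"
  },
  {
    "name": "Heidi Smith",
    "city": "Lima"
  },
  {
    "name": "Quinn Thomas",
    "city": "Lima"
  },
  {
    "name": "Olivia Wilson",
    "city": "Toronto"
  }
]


Counting 'city' values across 9 records:

  Lima: 4 ####
  Oslo: 1 #
  London: 1 #
  New York: 1 #
  Cairo: 1 #
  Toronto: 1 #

Most common: Lima (4 times)

Lima (4 times)


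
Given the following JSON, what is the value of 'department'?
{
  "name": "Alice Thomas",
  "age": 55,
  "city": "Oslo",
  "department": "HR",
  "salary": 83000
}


Looking up field 'department'
Value: HR

HR


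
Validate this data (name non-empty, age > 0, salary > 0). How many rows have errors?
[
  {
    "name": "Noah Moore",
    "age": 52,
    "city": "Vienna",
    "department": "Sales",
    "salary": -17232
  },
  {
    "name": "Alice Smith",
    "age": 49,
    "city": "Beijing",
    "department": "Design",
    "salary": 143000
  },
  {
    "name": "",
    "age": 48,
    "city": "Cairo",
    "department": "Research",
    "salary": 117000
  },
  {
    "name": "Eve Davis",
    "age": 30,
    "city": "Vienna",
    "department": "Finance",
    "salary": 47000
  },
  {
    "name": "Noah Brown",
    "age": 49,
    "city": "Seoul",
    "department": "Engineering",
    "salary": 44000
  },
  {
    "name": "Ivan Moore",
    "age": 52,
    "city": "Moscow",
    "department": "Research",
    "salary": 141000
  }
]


Validating 6 records:
Rules: name non-empty, age > 0, salary > 0

  Row 1 (Noah Moore): negative salary: -17232
  Row 2 (Alice Smith): OK
  Row 3 (???): empty name
  Row 4 (Eve Davis): OK
  Row 5 (Noah Brown): OK
  Row 6 (Ivan Moore): OK

Total errors: 2

2 errors


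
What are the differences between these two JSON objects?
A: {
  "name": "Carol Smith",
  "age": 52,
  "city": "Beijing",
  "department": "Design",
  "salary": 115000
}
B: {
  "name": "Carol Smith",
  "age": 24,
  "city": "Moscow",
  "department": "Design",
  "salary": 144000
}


Comparing each field (in key order):
  name: same
  age: DIFFERENT
  city: DIFFERENT
  department: same
  salary: DIFFERENT
Differences:
  age: 52 -> 24
  city: Beijing -> Moscow
  salary: 115000 -> 144000

3 field(s) changed

3 changes: age, city, salary


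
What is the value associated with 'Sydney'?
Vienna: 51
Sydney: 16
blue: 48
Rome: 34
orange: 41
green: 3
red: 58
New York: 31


Looking up key 'Sydney'
Value: 16

16


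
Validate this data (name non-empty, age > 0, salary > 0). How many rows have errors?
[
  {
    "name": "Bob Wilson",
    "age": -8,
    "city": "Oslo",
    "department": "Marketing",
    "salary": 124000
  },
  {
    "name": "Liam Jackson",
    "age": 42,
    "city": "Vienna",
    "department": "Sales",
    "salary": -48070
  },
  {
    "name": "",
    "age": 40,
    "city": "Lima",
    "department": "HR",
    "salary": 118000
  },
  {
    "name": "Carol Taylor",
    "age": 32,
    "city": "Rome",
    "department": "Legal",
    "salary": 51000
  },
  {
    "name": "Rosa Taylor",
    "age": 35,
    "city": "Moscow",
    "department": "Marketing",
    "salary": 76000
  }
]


Validating 5 records:
Rules: name non-empty, age > 0, salary > 0

  Row 1 (Bob Wilson): negative age: -8
  Row 2 (Liam Jackson): negative salary: -48070
  Row 3 (???): empty name
  Row 4 (Carol Taylor): OK
  Row 5 (Rosa Taylor): OK

Total errors: 3

3 errors


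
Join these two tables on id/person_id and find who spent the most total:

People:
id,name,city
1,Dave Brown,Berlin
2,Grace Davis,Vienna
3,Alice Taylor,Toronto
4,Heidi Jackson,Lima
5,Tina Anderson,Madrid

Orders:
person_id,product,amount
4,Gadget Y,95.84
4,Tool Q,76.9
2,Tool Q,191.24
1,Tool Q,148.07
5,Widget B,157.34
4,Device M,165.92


Join on: people.id = orders.person_id

Joined rows:
  Heidi Jackson (Lima) bought Gadget Y for $95.84
  Heidi Jackson (Lima) bought Tool Q for $76.9
  Grace Davis (Vienna) bought Tool Q for $191.24
  Dave Brown (Berlin) bought Tool Q for $148.07
  Tina Anderson (Madrid) bought Widget B for $157.34
  Heidi Jackson (Lima) bought Device M for $165.92

Total per person:
  Heidi Jackson: $338.66
  Grace Davis: $191.24
  Tina Anderson: $157.34
  Dave Brown: $148.07

Top spender: Heidi Jackson ($338.66)

Heidi Jackson ($338.66)


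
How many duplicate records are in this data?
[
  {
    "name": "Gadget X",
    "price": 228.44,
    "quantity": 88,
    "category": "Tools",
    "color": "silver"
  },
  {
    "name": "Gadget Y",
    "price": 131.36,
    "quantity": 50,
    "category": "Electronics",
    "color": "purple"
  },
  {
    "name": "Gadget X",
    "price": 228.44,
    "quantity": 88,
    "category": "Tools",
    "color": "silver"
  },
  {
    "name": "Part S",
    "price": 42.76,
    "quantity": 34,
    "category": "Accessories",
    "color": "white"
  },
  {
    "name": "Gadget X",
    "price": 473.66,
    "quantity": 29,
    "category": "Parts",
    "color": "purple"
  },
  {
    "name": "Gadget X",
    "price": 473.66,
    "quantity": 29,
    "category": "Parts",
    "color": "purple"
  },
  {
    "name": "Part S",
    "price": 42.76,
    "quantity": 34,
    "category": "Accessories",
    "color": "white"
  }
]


Checking 7 records for duplicates:

  Row 1: Gadget X ($228.44, qty 88)
  Row 2: Gadget Y ($131.36, qty 50)
  Row 3: Gadget X ($228.44, qty 88) <-- DUPLICATE
  Row 4: Part S ($42.76, qty 34)
  Row 5: Gadget X ($473.66, qty 29)
  Row 6: Gadget X ($473.66, qty 29) <-- DUPLICATE
  Row 7: Part S ($42.76, qty 34) <-- DUPLICATE

Duplicates found: 3
Unique records: 4

3 duplicates, 4 unique


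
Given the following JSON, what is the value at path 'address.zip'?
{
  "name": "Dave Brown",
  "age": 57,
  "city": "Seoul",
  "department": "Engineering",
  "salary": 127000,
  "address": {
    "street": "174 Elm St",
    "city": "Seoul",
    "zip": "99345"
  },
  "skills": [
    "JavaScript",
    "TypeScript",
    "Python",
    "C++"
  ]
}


Query: address.zip
Path: address -> zip
Value: 99345

99345


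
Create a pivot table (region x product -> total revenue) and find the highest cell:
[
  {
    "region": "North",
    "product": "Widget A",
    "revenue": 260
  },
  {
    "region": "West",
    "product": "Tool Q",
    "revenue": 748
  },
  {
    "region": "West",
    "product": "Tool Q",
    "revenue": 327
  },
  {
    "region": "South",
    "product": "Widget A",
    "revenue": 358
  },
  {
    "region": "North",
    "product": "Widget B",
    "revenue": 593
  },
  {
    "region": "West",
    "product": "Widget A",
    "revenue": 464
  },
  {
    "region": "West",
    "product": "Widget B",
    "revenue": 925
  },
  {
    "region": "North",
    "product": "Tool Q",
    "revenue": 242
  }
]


Pivot: region (rows) x product (columns) -> total revenue

     Tool Q        Widget A      Widget B    
North          242           260           593  
South            0           358             0  
West          1075           464           925  

Highest: West / Tool Q = $1075

West / Tool Q = $1075


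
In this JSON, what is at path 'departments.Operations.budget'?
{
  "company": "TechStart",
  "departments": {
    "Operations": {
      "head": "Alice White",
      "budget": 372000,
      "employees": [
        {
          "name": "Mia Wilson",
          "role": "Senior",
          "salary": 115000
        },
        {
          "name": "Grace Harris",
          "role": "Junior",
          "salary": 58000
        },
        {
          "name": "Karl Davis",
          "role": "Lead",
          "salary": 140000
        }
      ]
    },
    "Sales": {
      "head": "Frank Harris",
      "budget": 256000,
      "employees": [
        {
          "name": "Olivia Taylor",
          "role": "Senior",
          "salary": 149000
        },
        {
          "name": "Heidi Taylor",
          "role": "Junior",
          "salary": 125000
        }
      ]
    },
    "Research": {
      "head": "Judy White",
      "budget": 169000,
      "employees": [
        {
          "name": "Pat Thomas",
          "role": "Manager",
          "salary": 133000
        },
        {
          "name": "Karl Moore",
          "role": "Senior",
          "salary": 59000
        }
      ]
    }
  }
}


Path: departments.Operations.budget

Navigate:
  -> departments
  -> Operations
  -> budget = 372000

372000


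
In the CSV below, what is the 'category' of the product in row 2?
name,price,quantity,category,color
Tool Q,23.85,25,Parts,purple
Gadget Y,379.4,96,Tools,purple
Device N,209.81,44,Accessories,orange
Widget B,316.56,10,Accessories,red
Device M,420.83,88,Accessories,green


Query: Row 2 ('Gadget Y'), column 'category'
Value: Tools

Tools


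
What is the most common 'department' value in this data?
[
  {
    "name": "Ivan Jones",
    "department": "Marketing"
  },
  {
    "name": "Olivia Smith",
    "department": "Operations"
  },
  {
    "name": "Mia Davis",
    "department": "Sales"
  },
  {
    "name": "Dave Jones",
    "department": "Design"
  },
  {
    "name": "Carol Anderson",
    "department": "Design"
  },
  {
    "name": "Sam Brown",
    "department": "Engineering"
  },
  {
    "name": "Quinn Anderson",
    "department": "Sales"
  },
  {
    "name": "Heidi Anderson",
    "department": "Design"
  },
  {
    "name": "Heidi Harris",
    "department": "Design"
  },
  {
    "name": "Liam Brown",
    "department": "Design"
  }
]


Counting 'department' values across 10 records:

  Design: 5 #####
  Sales: 2 ##
  Marketing: 1 #
  Operations: 1 #
  Engineering: 1 #

Most common: Design (5 times)

Design (5 times)


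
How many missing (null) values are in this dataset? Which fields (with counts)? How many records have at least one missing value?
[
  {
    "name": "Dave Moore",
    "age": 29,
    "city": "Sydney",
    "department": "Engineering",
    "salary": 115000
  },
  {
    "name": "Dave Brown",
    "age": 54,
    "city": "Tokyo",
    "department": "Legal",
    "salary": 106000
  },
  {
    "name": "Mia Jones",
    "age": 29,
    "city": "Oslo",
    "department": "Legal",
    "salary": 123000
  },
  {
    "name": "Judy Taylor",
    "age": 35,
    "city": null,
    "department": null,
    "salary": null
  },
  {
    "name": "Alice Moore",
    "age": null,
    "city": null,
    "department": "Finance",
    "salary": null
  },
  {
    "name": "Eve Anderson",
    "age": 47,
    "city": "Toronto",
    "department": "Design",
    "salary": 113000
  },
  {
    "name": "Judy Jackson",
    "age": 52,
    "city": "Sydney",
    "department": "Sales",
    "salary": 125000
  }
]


Checking for missing (null) values in 7 records:

  Dave Moore: complete
  Dave Brown: complete
  Mia Jones: complete
  Judy Taylor: city, department, salary
  Alice Moore: age, city, salary
  Eve Anderson: complete
  Judy Jackson: complete

Per field:
  name: 0 missing
  age: 1 missing
  city: 2 missing
  department: 1 missing
  salary: 2 missing

Total missing values: 6
Records with any missing: 2

6 missing values (age: 1, city: 2, department: 1, salary: 2); 2 incomplete records


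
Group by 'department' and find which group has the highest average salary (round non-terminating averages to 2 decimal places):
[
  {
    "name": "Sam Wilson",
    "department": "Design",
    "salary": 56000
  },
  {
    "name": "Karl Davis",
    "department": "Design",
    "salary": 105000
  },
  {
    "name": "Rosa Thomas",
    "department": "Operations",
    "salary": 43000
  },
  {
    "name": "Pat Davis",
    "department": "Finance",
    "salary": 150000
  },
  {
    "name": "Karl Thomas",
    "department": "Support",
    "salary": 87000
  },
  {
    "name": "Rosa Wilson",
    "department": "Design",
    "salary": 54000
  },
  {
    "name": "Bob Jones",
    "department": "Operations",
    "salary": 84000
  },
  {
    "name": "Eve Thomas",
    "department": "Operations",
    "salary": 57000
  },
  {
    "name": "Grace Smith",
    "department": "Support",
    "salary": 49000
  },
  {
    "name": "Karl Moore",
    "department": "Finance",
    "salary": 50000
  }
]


Group by: department

Groups:
  Design: 3 people, avg salary = 215000/3 ≈ $71666.67
  Finance: 2 people, avg salary = 200000/2 = $100000
  Operations: 3 people, avg salary = 184000/3 ≈ $61333.33
  Support: 2 people, avg salary = 136000/2 = $68000

Highest average salary: Finance ($100000)

Finance ($100000)


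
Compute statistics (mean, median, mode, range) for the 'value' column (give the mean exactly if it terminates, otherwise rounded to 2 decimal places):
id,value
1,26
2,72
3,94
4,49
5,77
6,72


Data: [26, 72, 94, 49, 77, 72]
Count: 6
Sum: 390
Mean: 390/6 = 65
Sorted: [26, 49, 72, 72, 77, 94]
Median: 72.0
Mode: 72 (2 times)
Range: 94 - 26 = 68
Min: 26, Max: 94

mean=65, median=72.0, mode=72, range=68


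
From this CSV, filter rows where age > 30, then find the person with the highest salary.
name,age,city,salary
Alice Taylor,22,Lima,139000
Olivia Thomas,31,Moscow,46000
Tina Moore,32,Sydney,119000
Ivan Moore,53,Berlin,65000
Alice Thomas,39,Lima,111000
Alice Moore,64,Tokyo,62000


Filter: age > 30
Sort by: salary (descending)

Filtered records (5):
  Tina Moore, age 32, salary $119000
  Alice Thomas, age 39, salary $111000
  Ivan Moore, age 53, salary $65000
  Alice Moore, age 64, salary $62000
  Olivia Thomas, age 31, salary $46000

Highest salary: Tina Moore ($119000)

Tina Moore


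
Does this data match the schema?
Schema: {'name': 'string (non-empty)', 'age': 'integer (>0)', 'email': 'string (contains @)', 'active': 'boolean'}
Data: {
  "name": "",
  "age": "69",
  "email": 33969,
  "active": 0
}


Validating each field against schema:
  name: FAIL ("" is an empty string)
  age: FAIL ("69" is not an integer)
  email: FAIL (33969 is not a string)
  active: FAIL (0 is not a boolean)

Result: INVALID (4 errors: name, age, email, active)

INVALID (4 errors: name, age, email, active)


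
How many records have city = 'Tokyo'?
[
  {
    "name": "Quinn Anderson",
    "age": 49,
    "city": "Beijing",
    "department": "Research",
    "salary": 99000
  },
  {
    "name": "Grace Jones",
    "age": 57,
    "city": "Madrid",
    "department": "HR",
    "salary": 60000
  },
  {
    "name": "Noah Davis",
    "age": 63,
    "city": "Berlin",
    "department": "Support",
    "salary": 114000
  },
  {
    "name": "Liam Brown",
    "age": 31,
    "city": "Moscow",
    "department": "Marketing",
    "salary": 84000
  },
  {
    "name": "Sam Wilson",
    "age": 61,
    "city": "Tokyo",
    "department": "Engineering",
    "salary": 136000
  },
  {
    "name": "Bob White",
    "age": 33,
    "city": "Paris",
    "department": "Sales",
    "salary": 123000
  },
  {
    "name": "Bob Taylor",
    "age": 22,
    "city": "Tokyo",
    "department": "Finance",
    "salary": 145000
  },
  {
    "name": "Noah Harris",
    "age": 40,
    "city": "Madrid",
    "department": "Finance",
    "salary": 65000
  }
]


Data: 8 records
Condition: city = 'Tokyo'

Checking each record:
  Quinn Anderson: Beijing
  Grace Jones: Madrid
  Noah Davis: Berlin
  Liam Brown: Moscow
  Sam Wilson: Tokyo MATCH
  Bob White: Paris
  Bob Taylor: Tokyo MATCH
  Noah Harris: Madrid

Count: 2

2


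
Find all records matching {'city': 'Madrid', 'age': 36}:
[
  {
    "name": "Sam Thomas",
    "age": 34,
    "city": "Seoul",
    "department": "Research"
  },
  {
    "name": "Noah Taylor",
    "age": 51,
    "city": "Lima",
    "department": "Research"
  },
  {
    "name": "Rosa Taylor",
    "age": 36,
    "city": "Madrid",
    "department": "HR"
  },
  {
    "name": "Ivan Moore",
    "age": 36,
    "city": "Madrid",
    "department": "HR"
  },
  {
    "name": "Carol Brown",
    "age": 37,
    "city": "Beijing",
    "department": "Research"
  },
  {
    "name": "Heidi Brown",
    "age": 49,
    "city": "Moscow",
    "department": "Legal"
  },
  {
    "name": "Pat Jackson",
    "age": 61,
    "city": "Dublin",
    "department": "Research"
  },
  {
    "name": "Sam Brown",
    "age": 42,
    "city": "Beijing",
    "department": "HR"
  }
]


Search criteria: {'city': 'Madrid', 'age': 36}

Checking 8 records:
  Sam Thomas: {city: Seoul, age: 34}
  Noah Taylor: {city: Lima, age: 51}
  Rosa Taylor: {city: Madrid, age: 36} <-- MATCH
  Ivan Moore: {city: Madrid, age: 36} <-- MATCH
  Carol Brown: {city: Beijing, age: 37}
  Heidi Brown: {city: Moscow, age: 49}
  Pat Jackson: {city: Dublin, age: 61}
  Sam Brown: {city: Beijing, age: 42}

Matches: ["Rosa Taylor", "Ivan Moore"]

["Rosa Taylor", "Ivan Moore"]


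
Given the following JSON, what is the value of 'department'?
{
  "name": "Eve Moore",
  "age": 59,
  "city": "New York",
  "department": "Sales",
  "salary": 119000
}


Looking up field 'department'
Value: Sales

Sales


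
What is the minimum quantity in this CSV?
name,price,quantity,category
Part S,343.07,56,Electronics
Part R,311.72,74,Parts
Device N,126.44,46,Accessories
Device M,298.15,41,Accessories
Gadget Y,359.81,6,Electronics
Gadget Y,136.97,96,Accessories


Computing minimum quantity:
Values: [56, 74, 46, 41, 6, 96]
Min = 6

6


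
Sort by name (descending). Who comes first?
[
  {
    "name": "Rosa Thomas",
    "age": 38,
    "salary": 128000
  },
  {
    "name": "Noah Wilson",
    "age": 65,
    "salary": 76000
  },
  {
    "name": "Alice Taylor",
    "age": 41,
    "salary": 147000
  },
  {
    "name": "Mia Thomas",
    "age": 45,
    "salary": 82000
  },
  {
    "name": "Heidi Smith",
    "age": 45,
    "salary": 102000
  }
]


Sort by: name (descending)

Sorted order:
  1. Rosa Thomas (name = Rosa Thomas)
  2. Noah Wilson (name = Noah Wilson)
  3. Mia Thomas (name = Mia Thomas)
  4. Heidi Smith (name = Heidi Smith)
  5. Alice Taylor (name = Alice Taylor)

First: Rosa Thomas

Rosa Thomas


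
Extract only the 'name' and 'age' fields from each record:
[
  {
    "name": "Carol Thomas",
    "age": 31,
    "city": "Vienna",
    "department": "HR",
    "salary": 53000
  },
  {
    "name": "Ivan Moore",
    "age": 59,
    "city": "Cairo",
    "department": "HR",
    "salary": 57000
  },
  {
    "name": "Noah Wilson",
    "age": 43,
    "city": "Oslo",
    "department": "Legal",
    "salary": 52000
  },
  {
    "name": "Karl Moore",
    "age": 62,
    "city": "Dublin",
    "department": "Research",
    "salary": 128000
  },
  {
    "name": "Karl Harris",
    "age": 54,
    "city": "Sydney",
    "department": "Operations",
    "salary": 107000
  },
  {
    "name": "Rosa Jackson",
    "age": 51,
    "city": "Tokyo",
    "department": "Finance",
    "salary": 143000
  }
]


Original: 6 records with fields: name, age, city, department, salary
Keep: ['name', 'age']
Drop: ['city', 'department', 'salary']
Result: 6 records, 2 fields each

[
  {
    "name": "Carol Thomas",
    "age": 31
  },
  {
    "name": "Ivan Moore",
    "age": 59
  },
  {
    "name": "Noah Wilson",
    "age": 43
  },
  {
    "name": "Karl Moore",
    "age": 62
  },
  {
    "name": "Karl Harris",
    "age": 54
  },
  {
    "name": "Rosa Jackson",
    "age": 51
  }
]


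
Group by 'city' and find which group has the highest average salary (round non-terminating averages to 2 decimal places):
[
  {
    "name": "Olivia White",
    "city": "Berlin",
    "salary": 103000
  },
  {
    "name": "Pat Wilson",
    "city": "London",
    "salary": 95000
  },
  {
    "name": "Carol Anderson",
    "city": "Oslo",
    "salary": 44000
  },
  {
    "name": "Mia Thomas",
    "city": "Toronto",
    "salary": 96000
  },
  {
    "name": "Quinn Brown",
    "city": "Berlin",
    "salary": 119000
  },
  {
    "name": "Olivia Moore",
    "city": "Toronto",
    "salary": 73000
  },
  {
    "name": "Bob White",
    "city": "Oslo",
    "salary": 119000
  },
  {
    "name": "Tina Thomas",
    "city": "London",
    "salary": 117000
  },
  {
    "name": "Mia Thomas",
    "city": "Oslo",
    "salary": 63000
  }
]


Group by: city

Groups:
  Berlin: 2 people, avg salary = 222000/2 = $111000
  London: 2 people, avg salary = 212000/2 = $106000
  Oslo: 3 people, avg salary = 226000/3 ≈ $75333.33
  Toronto: 2 people, avg salary = 169000/2 = $84500

Highest average salary: Berlin ($111000)

Berlin ($111000)


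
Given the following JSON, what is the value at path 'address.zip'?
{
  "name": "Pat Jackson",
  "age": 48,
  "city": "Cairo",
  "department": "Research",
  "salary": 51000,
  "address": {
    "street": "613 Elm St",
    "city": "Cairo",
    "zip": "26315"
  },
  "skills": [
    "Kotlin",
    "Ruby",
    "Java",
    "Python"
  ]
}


Query: address.zip
Path: address -> zip
Value: 26315

26315


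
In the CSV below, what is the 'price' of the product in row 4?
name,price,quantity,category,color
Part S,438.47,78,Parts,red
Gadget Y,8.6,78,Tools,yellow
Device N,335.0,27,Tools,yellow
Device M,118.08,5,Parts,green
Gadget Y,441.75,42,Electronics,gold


Query: Row 4 ('Device M'), column 'price'
Value: 118.08

118.08


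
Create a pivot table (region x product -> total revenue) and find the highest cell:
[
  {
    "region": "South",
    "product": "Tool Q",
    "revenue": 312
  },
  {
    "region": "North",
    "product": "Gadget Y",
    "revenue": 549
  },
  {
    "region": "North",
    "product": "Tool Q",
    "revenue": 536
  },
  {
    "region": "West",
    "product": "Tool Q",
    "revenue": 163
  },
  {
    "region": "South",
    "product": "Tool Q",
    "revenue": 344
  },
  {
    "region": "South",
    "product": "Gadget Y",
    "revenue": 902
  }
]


Pivot: region (rows) x product (columns) -> total revenue

     Gadget Y      Tool Q      
North          549           536  
South          902           656  
West             0           163  

Highest: South / Gadget Y = $902

South / Gadget Y = $902


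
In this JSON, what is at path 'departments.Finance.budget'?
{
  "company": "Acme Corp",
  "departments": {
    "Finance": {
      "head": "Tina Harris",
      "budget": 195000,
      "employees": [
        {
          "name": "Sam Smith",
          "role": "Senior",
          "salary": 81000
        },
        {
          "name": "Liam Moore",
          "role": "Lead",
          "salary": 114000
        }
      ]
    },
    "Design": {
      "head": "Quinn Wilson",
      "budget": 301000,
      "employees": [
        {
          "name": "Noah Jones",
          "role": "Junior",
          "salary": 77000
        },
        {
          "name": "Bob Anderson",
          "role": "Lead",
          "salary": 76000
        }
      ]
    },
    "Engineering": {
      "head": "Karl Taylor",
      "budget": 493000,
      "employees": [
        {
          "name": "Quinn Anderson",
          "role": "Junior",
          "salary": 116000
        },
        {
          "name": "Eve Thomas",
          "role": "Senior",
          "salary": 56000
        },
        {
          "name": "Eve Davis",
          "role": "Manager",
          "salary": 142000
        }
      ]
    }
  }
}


Path: departments.Finance.budget

Navigate:
  -> departments
  -> Finance
  -> budget = 195000

195000


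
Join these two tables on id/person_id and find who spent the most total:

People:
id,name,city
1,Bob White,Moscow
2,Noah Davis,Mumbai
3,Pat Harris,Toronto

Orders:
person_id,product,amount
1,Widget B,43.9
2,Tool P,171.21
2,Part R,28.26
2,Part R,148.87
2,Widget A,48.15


Join on: people.id = orders.person_id

Joined rows:
  Bob White (Moscow) bought Widget B for $43.9
  Noah Davis (Mumbai) bought Tool P for $171.21
  Noah Davis (Mumbai) bought Part R for $28.26
  Noah Davis (Mumbai) bought Part R for $148.87
  Noah Davis (Mumbai) bought Widget A for $48.15

Total per person:
  Noah Davis: $396.49
  Bob White: $43.90

Top spender: Noah Davis ($396.49)

Noah Davis ($396.49)


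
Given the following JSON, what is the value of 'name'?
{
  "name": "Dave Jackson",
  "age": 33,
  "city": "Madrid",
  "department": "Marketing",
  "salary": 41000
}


Looking up field 'name'
Value: Dave Jackson

Dave Jackson


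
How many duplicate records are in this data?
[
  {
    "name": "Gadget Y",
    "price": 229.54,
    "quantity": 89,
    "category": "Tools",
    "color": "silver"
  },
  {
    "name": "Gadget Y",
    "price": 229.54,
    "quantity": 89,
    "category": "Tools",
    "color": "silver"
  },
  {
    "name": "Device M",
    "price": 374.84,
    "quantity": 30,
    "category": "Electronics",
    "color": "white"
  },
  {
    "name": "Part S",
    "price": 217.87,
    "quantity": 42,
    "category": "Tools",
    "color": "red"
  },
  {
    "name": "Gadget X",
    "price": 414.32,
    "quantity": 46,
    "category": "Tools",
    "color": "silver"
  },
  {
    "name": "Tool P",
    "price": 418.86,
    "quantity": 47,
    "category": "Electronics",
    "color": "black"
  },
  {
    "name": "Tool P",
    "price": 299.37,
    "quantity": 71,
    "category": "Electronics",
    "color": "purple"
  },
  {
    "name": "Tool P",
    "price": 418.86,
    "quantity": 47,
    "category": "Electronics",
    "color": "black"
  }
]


Checking 8 records for duplicates:

  Row 1: Gadget Y ($229.54, qty 89)
  Row 2: Gadget Y ($229.54, qty 89) <-- DUPLICATE
  Row 3: Device M ($374.84, qty 30)
  Row 4: Part S ($217.87, qty 42)
  Row 5: Gadget X ($414.32, qty 46)
  Row 6: Tool P ($418.86, qty 47)
  Row 7: Tool P ($299.37, qty 71)
  Row 8: Tool P ($418.86, qty 47) <-- DUPLICATE

Duplicates found: 2
Unique records: 6

2 duplicates, 6 unique


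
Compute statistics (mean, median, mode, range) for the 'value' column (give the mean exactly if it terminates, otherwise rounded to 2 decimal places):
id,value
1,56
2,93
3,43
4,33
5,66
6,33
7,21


Data: [56, 93, 43, 33, 66, 33, 21]
Count: 7
Sum: 345
Mean: 345/7 ≈ 49.29 (rounded to 2 decimal places)
Sorted: [21, 33, 33, 43, 56, 66, 93]
Median: 43.0
Mode: 33 (2 times)
Range: 93 - 21 = 72
Min: 21, Max: 93

mean≈49.29, median=43.0, mode=33, range=72


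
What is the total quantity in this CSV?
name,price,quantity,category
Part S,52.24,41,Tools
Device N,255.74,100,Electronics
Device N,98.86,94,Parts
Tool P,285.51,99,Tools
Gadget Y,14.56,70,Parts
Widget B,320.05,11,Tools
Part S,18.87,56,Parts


Computing total quantity:
Values: [41, 100, 94, 99, 70, 11, 56]
Sum = 471

471


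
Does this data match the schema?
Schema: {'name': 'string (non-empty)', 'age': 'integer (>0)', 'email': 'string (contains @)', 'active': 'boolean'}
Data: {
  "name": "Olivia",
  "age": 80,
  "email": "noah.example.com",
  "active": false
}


Validating each field against schema:
  name: OK (non-empty string)
  age: OK (positive integer)
  email: FAIL ("noah.example.com" does not contain @)
  active: OK (boolean)

Result: INVALID (1 error: email)

INVALID (1 error: email)


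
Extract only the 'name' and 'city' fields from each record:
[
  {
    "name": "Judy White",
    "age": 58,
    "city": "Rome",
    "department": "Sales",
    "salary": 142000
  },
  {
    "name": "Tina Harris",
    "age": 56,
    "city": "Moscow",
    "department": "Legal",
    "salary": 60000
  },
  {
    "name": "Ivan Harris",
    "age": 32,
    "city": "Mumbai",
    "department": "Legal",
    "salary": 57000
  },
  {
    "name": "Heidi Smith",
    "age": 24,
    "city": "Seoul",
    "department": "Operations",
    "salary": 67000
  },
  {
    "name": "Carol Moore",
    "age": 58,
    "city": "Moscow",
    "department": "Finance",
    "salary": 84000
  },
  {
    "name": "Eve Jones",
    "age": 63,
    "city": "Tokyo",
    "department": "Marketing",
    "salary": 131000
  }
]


Original: 6 records with fields: name, age, city, department, salary
Keep: ['name', 'city']
Drop: ['age', 'department', 'salary']
Result: 6 records, 2 fields each

[
  {
    "name": "Judy White",
    "city": "Rome"
  },
  {
    "name": "Tina Harris",
    "city": "Moscow"
  },
  {
    "name": "Ivan Harris",
    "city": "Mumbai"
  },
  {
    "name": "Heidi Smith",
    "city": "Seoul"
  },
  {
    "name": "Carol Moore",
    "city": "Moscow"
  },
  {
    "name": "Eve Jones",
    "city": "Tokyo"
  }
]


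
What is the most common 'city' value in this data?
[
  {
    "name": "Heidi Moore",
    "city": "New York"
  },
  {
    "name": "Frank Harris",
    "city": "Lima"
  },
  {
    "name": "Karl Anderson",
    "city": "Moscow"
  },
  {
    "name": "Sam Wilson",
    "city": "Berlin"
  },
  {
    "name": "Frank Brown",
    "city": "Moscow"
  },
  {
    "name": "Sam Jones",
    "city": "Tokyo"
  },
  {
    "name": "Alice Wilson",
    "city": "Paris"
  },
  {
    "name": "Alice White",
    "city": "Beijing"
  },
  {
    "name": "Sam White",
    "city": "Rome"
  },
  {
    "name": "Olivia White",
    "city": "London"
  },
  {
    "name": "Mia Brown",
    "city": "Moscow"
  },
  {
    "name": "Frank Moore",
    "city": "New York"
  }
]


Counting 'city' values across 12 records:

  Moscow: 3 ###
  New York: 2 ##
  Lima: 1 #
  Berlin: 1 #
  Tokyo: 1 #
  Paris: 1 #
  Beijing: 1 #
  Rome: 1 #
  London: 1 #

Most common: Moscow (3 times)

Moscow (3 times)


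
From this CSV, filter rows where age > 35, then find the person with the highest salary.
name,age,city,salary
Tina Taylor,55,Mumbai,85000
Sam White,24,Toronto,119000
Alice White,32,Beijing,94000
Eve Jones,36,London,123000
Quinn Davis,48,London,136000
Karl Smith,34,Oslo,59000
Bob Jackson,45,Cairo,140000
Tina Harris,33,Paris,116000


Filter: age > 35
Sort by: salary (descending)

Filtered records (4):
  Bob Jackson, age 45, salary $140000
  Quinn Davis, age 48, salary $136000
  Eve Jones, age 36, salary $123000
  Tina Taylor, age 55, salary $85000

Highest salary: Bob Jackson ($140000)

Bob Jackson


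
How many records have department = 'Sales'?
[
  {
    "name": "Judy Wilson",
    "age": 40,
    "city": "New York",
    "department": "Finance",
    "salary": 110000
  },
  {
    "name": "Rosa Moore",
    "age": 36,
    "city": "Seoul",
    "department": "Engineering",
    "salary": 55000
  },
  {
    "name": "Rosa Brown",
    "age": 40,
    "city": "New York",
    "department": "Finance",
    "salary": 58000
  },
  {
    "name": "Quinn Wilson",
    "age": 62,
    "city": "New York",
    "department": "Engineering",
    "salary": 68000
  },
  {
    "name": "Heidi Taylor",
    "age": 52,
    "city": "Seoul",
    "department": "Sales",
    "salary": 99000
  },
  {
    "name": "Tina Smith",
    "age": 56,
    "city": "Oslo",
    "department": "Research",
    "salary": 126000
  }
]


Data: 6 records
Condition: department = 'Sales'

Checking each record:
  Judy Wilson: Finance
  Rosa Moore: Engineering
  Rosa Brown: Finance
  Quinn Wilson: Engineering
  Heidi Taylor: Sales MATCH
  Tina Smith: Research

Count: 1

1


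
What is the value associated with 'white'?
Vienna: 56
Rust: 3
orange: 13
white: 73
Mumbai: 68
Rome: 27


Looking up key 'white'
Value: 73

73


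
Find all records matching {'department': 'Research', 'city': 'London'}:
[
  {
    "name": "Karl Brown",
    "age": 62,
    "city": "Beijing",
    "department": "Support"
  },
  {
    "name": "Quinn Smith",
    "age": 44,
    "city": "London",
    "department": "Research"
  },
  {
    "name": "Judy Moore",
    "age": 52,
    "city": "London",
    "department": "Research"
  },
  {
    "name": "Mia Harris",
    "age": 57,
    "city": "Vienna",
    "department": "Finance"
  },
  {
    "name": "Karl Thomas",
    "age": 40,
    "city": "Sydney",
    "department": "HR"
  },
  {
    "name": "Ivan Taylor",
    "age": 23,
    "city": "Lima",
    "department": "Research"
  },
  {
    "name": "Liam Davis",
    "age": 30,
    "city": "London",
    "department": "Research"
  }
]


Search criteria: {'department': 'Research', 'city': 'London'}

Checking 7 records:
  Karl Brown: {department: Support, city: Beijing}
  Quinn Smith: {department: Research, city: London} <-- MATCH
  Judy Moore: {department: Research, city: London} <-- MATCH
  Mia Harris: {department: Finance, city: Vienna}
  Karl Thomas: {department: HR, city: Sydney}
  Ivan Taylor: {department: Research, city: Lima}
  Liam Davis: {department: Research, city: London} <-- MATCH

Matches: ["Quinn Smith", "Judy Moore", "Liam Davis"]

["Quinn Smith", "Judy Moore", "Liam Davis"]


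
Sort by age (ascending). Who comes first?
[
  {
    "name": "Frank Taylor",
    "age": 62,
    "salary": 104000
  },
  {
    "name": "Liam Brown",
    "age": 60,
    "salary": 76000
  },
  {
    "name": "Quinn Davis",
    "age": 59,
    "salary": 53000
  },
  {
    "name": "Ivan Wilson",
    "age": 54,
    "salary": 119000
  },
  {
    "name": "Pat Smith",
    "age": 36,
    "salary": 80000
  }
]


Sort by: age (ascending)

Sorted order:
  1. Pat Smith (age = 36)
  2. Ivan Wilson (age = 54)
  3. Quinn Davis (age = 59)
  4. Liam Brown (age = 60)
  5. Frank Taylor (age = 62)

First: Pat Smith

Pat Smith


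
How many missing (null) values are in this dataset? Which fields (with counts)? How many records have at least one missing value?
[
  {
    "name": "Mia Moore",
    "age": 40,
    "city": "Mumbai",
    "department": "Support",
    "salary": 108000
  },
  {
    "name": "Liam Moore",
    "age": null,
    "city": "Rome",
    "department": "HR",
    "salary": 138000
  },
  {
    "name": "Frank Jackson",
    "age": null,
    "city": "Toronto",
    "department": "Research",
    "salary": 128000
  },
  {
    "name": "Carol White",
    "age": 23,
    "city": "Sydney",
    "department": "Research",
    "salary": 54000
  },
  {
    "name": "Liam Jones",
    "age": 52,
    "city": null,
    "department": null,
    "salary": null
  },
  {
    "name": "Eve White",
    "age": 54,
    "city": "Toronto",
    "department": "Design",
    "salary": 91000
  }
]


Checking for missing (null) values in 6 records:

  Mia Moore: complete
  Liam Moore: age
  Frank Jackson: age
  Carol White: complete
  Liam Jones: city, department, salary
  Eve White: complete

Per field:
  name: 0 missing
  age: 2 missing
  city: 1 missing
  department: 1 missing
  salary: 1 missing

Total missing values: 5
Records with any missing: 3

5 missing values (age: 2, city: 1, department: 1, salary: 1); 3 incomplete records


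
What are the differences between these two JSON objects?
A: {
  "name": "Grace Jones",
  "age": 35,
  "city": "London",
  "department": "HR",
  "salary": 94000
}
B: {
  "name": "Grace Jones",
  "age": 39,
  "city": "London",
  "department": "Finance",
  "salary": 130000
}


Comparing each field (in key order):
  name: same
  age: DIFFERENT
  city: same
  department: DIFFERENT
  salary: DIFFERENT
Differences:
  age: 35 -> 39
  department: HR -> Finance
  salary: 94000 -> 130000

3 field(s) changed

3 changes: age, department, salary
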